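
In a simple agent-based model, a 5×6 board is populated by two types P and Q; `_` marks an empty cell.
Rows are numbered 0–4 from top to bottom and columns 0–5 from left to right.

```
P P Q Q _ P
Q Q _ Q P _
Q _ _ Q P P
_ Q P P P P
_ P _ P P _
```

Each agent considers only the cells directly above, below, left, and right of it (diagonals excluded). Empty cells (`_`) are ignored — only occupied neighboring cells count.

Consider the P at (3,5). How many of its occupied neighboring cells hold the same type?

2

Occupied neighbors of (3,5): (2,5)=P, (3,4)=P.
Same type (P): 2 of 2.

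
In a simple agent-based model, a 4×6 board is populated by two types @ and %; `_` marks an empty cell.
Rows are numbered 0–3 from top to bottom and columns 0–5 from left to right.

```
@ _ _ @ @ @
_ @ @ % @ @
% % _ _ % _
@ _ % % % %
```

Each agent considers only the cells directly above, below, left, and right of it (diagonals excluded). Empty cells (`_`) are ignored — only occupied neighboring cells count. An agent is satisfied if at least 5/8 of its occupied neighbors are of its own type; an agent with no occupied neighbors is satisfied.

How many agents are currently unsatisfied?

Row 0: (0,0)@ 0/0 satisfied · (0,3)@ 1/2 not · (0,4)@ 3/3 satisfied · (0,5)@ 2/2 satisfied
Row 1: (1,1)@ 1/2 not · (1,2)@ 1/2 not · (1,3)% 0/3 not · (1,4)@ 2/4 not · (1,5)@ 2/2 satisfied
Row 2: (2,0)% 1/2 not · (2,1)% 1/2 not · (2,4)% 1/2 not
Row 3: (3,0)@ 0/1 not · (3,2)% 1/1 satisfied · (3,3)% 2/2 satisfied · (3,4)% 3/3 satisfied · (3,5)% 1/1 satisfied
Unsatisfied: (0,3), (1,1), (1,2), (1,3), (1,4), (2,0), (2,1), (2,4), (3,0) — 9 in total.

9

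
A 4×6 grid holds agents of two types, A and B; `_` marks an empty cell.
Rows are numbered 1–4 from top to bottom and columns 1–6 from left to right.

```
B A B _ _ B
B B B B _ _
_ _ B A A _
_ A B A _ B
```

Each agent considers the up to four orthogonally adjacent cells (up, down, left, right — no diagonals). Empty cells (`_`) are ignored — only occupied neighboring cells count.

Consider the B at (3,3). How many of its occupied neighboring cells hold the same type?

Occupied neighbors of (3,3): (2,3)=B, (4,3)=B, (3,4)=A.
Same type (B): 2 of 3.

2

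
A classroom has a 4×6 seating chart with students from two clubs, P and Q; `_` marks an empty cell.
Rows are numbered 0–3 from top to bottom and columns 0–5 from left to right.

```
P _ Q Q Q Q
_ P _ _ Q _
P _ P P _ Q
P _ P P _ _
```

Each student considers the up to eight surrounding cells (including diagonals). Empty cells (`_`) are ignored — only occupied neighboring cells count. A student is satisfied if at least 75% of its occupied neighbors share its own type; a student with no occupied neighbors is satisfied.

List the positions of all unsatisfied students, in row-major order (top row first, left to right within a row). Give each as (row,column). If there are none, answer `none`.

(0,2)

(0,0)P 1/1 ✓
(0,2)Q 1/2 ✗
(0,3)Q 3/3 ✓
(0,4)Q 3/3 ✓
(0,5)Q 2/2 ✓
(1,1)P 3/4 ✓
(1,4)Q 4/5 ✓
(2,0)P 2/2 ✓
(2,2)P 4/4 ✓
(2,3)P 3/4 ✓
(2,5)Q 1/1 ✓
(3,0)P 1/1 ✓
(3,2)P 3/3 ✓
(3,3)P 3/3 ✓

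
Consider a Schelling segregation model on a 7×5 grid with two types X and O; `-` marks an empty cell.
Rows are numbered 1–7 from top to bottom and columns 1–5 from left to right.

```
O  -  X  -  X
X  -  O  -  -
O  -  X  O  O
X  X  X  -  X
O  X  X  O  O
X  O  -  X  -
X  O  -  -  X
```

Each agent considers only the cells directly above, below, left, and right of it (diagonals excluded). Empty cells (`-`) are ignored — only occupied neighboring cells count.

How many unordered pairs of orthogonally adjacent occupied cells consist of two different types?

16

Scan each occupied cell's neighbors to the right and below so each pair is counted once.
Row 1: O(1,1)–X(2,1)≠ X(1,3)–O(2,3)≠  → 2/2 unlike.
Row 2: X(2,1)–O(3,1)≠ O(2,3)–X(3,3)≠  → 2/2 unlike.
Row 3: O(3,1)–X(4,1)≠ X(3,3)–O(3,4)≠ X(3,3)–X(4,3)= O(3,4)–O(3,5)= O(3,5)–X(4,5)≠  → 3/5 unlike.
Row 4: X(4,1)–X(4,2)= X(4,1)–O(5,1)≠ X(4,2)–X(4,3)= X(4,2)–X(5,2)= X(4,3)–X(5,3)= X(4,5)–O(5,5)≠  → 2/6 unlike.
Row 5: O(5,1)–X(5,2)≠ O(5,1)–X(6,1)≠ X(5,2)–X(5,3)= X(5,2)–O(6,2)≠ X(5,3)–O(5,4)≠ O(5,4)–O(5,5)= O(5,4)–X(6,4)≠  → 5/7 unlike.
Row 6: X(6,1)–O(6,2)≠ X(6,1)–X(7,1)= O(6,2)–O(7,2)=  → 1/3 unlike.
Row 7: X(7,1)–O(7,2)≠  → 1/1 unlike.
Total adjacent occupied pairs: 26; unlike-type pairs: 16.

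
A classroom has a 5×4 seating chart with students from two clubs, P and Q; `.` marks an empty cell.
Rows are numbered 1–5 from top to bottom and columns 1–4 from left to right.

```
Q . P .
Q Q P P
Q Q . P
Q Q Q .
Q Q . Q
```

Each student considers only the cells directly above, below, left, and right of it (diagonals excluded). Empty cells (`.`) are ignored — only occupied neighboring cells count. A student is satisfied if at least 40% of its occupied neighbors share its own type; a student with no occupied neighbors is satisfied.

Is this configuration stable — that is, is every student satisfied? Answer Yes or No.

Yes

(1,1)Q 1/1 satisfied
(1,3)P 1/1 satisfied
(2,1)Q 3/3 satisfied
(2,2)Q 2/3 satisfied
(2,3)P 2/3 satisfied
(2,4)P 2/2 satisfied
(3,1)Q 3/3 satisfied
(3,2)Q 3/3 satisfied
(3,4)P 1/1 satisfied
(4,1)Q 3/3 satisfied
(4,2)Q 4/4 satisfied
(4,3)Q 1/1 satisfied
(5,1)Q 2/2 satisfied
(5,2)Q 2/2 satisfied
(5,4)Q 0/0 satisfied
All meet the threshold, so the configuration is stable.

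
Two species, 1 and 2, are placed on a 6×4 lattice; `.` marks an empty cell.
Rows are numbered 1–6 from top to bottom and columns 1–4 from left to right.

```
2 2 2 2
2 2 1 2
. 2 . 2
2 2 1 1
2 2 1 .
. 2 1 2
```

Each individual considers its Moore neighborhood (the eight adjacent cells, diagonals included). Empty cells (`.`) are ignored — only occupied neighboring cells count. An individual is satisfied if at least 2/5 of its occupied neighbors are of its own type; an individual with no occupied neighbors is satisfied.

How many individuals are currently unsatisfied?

5

Row 1: (1,1)2 3/3 satisfied · (1,2)2 4/5 satisfied · (1,3)2 4/5 satisfied · (1,4)2 2/3 satisfied
Row 2: (2,1)2 4/4 satisfied · (2,2)2 5/6 satisfied · (2,3)1 0/7 not · (2,4)2 3/4 satisfied
Row 3: (3,2)2 4/6 satisfied · (3,4)2 1/4 not
Row 4: (4,1)2 4/4 satisfied · (4,2)2 4/6 satisfied · (4,3)1 2/6 not · (4,4)1 2/3 satisfied
Row 5: (5,1)2 4/4 satisfied · (5,2)2 4/7 satisfied · (5,3)1 3/7 satisfied
Row 6: (6,2)2 2/4 satisfied · (6,3)1 1/4 not · (6,4)2 0/2 not
Unsatisfied: (2,3), (3,4), (4,3), (6,3), (6,4) — 5 in total.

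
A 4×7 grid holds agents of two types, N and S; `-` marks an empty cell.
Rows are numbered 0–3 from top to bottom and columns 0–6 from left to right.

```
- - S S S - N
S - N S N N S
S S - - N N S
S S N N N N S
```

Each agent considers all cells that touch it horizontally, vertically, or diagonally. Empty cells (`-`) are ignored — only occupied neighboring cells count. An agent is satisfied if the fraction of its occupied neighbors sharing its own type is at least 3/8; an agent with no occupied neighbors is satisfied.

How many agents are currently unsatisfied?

Row 0: (0,2)S 2/3 satisfied · (0,3)S 3/5 satisfied · (0,4)S 2/4 satisfied · (0,6)N 1/2 satisfied
Row 1: (1,0)S 2/2 satisfied · (1,2)N 0/4 not · (1,3)S 3/6 satisfied · (1,4)N 3/6 satisfied · (1,5)N 4/7 satisfied · (1,6)S 1/4 not
Row 2: (2,0)S 4/4 satisfied · (2,1)S 4/6 satisfied · (2,4)N 6/7 satisfied · (2,5)N 5/8 satisfied · (2,6)S 2/5 satisfied
Row 3: (3,0)S 3/3 satisfied · (3,1)S 3/4 satisfied · (3,2)N 1/3 not · (3,3)N 3/3 satisfied · (3,4)N 4/4 satisfied · (3,5)N 3/5 satisfied · (3,6)S 1/3 not
Unsatisfied: (1,2), (1,6), (3,2), (3,6) — 4 in total.

4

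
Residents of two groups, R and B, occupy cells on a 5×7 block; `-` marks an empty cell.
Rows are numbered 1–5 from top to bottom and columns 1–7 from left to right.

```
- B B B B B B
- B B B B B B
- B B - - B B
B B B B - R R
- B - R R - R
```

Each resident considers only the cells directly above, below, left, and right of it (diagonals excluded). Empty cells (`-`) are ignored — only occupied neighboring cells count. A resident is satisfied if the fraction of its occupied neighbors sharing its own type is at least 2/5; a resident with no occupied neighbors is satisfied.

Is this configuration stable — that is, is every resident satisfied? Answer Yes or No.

Yes

(1,2)B 2/2 satisfied
(1,3)B 3/3 satisfied
(1,4)B 3/3 satisfied
(1,5)B 3/3 satisfied
(1,6)B 3/3 satisfied
(1,7)B 2/2 satisfied
(2,2)B 3/3 satisfied
(2,3)B 4/4 satisfied
(2,4)B 3/3 satisfied
(2,5)B 3/3 satisfied
(2,6)B 4/4 satisfied
(2,7)B 3/3 satisfied
(3,2)B 3/3 satisfied
(3,3)B 3/3 satisfied
(3,6)B 2/3 satisfied
(3,7)B 2/3 satisfied
(4,1)B 1/1 satisfied
(4,2)B 4/4 satisfied
(4,3)B 3/3 satisfied
(4,4)B 1/2 satisfied
(4,6)R 1/2 satisfied
(4,7)R 2/3 satisfied
(5,2)B 1/1 satisfied
(5,4)R 1/2 satisfied
(5,5)R 1/1 satisfied
(5,7)R 1/1 satisfied
All meet the threshold, so the configuration is stable.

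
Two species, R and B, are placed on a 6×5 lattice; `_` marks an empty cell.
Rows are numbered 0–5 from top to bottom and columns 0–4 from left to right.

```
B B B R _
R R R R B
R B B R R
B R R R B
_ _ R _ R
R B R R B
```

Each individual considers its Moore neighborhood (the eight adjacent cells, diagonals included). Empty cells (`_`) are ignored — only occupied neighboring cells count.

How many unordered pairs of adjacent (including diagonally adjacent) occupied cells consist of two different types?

37

Scan each occupied cell's neighbors to the right and below (and the two forward diagonals) so each pair is counted once.
Row 0: B(0,0)–B(0,1)= B(0,0)–R(1,0)≠ B(0,0)–R(1,1)≠ B(0,1)–B(0,2)= B(0,1)–R(1,1)≠ B(0,1)–R(1,2)≠ B(0,1)–R(1,0)≠ B(0,2)–R(0,3)≠ B(0,2)–R(1,2)≠ B(0,2)–R(1,3)≠ B(0,2)–R(1,1)≠ R(0,3)–R(1,3)= R(0,3)–B(1,4)≠ R(0,3)–R(1,2)=  → 10/14 unlike.
Row 1: R(1,0)–R(1,1)= R(1,0)–R(2,0)= R(1,0)–B(2,1)≠ R(1,1)–R(1,2)= R(1,1)–B(2,1)≠ R(1,1)–B(2,2)≠ R(1,1)–R(2,0)= R(1,2)–R(1,3)= R(1,2)–B(2,2)≠ R(1,2)–R(2,3)= R(1,2)–B(2,1)≠ R(1,3)–B(1,4)≠ R(1,3)–R(2,3)= R(1,3)–R(2,4)= R(1,3)–B(2,2)≠ B(1,4)–R(2,4)≠ B(1,4)–R(2,3)≠  → 9/17 unlike.
Row 2: R(2,0)–B(2,1)≠ R(2,0)–B(3,0)≠ R(2,0)–R(3,1)= B(2,1)–B(2,2)= B(2,1)–R(3,1)≠ B(2,1)–R(3,2)≠ B(2,1)–B(3,0)= B(2,2)–R(2,3)≠ B(2,2)–R(3,2)≠ B(2,2)–R(3,3)≠ B(2,2)–R(3,1)≠ R(2,3)–R(2,4)= R(2,3)–R(3,3)= R(2,3)–B(3,4)≠ R(2,3)–R(3,2)= R(2,4)–B(3,4)≠ R(2,4)–R(3,3)=  → 10/17 unlike.
Row 3: B(3,0)–R(3,1)≠ R(3,1)–R(3,2)= R(3,1)–R(4,2)= R(3,2)–R(3,3)= R(3,2)–R(4,2)= R(3,3)–B(3,4)≠ R(3,3)–R(4,4)= R(3,3)–R(4,2)= B(3,4)–R(4,4)≠  → 3/9 unlike.
Row 4: R(4,2)–R(5,2)= R(4,2)–R(5,3)= R(4,2)–B(5,1)≠ R(4,4)–B(5,4)≠ R(4,4)–R(5,3)=  → 2/5 unlike.
Row 5: R(5,0)–B(5,1)≠ B(5,1)–R(5,2)≠ R(5,2)–R(5,3)= R(5,3)–B(5,4)≠  → 3/4 unlike.
Total adjacent occupied pairs: 66; unlike-type pairs: 37.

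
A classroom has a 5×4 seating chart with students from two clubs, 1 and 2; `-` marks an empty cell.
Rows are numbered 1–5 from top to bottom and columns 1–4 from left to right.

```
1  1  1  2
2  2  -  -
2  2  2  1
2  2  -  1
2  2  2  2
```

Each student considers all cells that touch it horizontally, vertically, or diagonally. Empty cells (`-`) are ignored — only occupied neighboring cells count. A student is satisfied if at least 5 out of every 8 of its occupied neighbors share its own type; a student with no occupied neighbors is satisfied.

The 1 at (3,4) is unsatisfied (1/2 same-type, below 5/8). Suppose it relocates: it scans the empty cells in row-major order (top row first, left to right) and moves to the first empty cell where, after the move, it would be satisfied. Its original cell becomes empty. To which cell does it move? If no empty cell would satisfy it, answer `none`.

Vacating (3,4). Empty cells in order:
  (2,3): 2/6 same-type → still unsatisfied.
  (2,4): 1/3 same-type → still unsatisfied.
  (4,3): 1/7 same-type → still unsatisfied.

none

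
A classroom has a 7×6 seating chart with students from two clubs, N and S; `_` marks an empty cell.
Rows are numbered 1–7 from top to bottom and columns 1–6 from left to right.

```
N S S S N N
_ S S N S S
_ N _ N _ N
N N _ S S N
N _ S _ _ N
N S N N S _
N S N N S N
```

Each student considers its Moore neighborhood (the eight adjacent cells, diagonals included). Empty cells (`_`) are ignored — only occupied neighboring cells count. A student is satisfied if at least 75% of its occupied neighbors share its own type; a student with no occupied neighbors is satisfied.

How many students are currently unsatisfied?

Row 1: (1,1)N 0/2 ✗ · (1,2)S 3/4 ✓ · (1,3)S 4/5 ✓ · (1,4)S 3/5 ✗ · (1,5)N 2/5 ✗ · (1,6)N 1/3 ✗
Row 2: (2,2)S 3/5 ✗ · (2,3)S 4/7 ✗ · (2,4)N 2/6 ✗ · (2,5)S 2/7 ✗ · (2,6)S 1/4 ✗
Row 3: (3,2)N 2/4 ✗ · (3,4)N 1/5 ✗ · (3,6)N 1/4 ✗
Row 4: (4,1)N 3/3 ✓ · (4,2)N 3/4 ✓ · (4,4)S 2/3 ✗ · (4,5)S 1/5 ✗ · (4,6)N 2/3 ✗
Row 5: (5,1)N 3/4 ✓ · (5,3)S 2/5 ✗ · (5,6)N 1/3 ✗
Row 6: (6,1)N 2/4 ✗ · (6,2)S 2/7 ✗ · (6,3)N 3/6 ✗ · (6,4)N 3/6 ✗ · (6,5)S 1/5 ✗
Row 7: (7,1)N 1/3 ✗ · (7,2)S 1/5 ✗ · (7,3)N 3/5 ✗ · (7,4)N 3/5 ✗ · (7,5)S 1/4 ✗ · (7,6)N 0/2 ✗
Unsatisfied: (1,1), (1,4), (1,5), (1,6), (2,2), (2,3), (2,4), (2,5), (2,6), (3,2), (3,4), (3,6), (4,4), (4,5), (4,6), (5,3), (5,6), (6,1), (6,2), (6,3), (6,4), (6,5), (7,1), (7,2), (7,3), (7,4), (7,5), (7,6) — 28 in total.

28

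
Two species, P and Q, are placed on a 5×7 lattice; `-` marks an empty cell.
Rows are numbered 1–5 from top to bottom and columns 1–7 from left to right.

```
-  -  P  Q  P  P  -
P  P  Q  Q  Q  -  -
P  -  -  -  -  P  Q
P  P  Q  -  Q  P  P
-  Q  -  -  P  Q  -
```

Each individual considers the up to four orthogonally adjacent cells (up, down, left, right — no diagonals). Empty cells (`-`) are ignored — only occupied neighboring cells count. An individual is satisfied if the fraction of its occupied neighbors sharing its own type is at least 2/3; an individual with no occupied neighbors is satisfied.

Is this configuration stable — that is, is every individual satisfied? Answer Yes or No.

No

(1,3)P 0/2 unhappy
(1,4)Q 1/3 unhappy
(1,5)P 1/3 unhappy
(1,6)P 1/1 ok
(2,1)P 2/2 ok
(2,2)P 1/2 unhappy
(2,3)Q 1/3 unhappy
(2,4)Q 3/3 ok
(2,5)Q 1/2 unhappy
(3,1)P 2/2 ok
(3,6)P 1/2 unhappy
(3,7)Q 0/2 unhappy
(4,1)P 2/2 ok
(4,2)P 1/3 unhappy
(4,3)Q 0/1 unhappy
(4,5)Q 0/2 unhappy
(4,6)P 2/4 unhappy
(4,7)P 1/2 unhappy
(5,2)Q 0/1 unhappy
(5,5)P 0/2 unhappy
(5,6)Q 0/2 unhappy
For instance (1,3) has only 0/2 same-type neighbors, below 2/3.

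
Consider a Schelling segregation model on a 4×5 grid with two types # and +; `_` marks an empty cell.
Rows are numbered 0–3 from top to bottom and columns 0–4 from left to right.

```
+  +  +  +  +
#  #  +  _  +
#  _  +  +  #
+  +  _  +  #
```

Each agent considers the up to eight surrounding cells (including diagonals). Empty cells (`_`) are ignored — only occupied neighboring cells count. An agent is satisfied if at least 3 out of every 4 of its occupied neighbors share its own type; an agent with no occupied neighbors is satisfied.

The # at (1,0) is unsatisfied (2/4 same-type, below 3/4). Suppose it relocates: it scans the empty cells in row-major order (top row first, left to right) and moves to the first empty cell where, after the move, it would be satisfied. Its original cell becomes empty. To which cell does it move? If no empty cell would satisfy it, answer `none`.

Vacating (1,0). Empty cells in order:
  (1,3): 1/8 same-type → still unsatisfied.
  (2,1): 2/6 same-type → still unsatisfied.
  (3,2): 0/4 same-type → still unsatisfied.

none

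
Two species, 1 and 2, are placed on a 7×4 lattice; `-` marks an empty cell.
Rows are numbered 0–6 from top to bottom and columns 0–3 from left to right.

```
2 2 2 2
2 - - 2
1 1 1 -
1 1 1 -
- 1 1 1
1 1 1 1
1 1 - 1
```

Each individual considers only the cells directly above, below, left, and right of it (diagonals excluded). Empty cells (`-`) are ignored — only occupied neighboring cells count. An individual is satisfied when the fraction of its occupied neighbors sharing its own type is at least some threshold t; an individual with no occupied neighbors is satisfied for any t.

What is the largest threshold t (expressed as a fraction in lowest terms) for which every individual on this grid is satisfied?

Row 0: (0,0)2 2/2 · (0,1)2 2/2 · (0,2)2 2/2 · (0,3)2 2/2
Row 1: (1,0)2 1/2 · (1,3)2 1/1
Row 2: (2,0)1 2/3 · (2,1)1 3/3 · (2,2)1 2/2
Row 3: (3,0)1 2/2 · (3,1)1 4/4 · (3,2)1 3/3
Row 4: (4,1)1 3/3 · (4,2)1 4/4 · (4,3)1 2/2
Row 5: (5,0)1 2/2 · (5,1)1 4/4 · (5,2)1 3/3 · (5,3)1 3/3
Row 6: (6,0)1 2/2 · (6,1)1 2/2 · (6,3)1 1/1
The smallest same-type fraction is 1/2 at (1,0), which reduces to 1/2. Any threshold above that leaves this individual unsatisfied.

1/2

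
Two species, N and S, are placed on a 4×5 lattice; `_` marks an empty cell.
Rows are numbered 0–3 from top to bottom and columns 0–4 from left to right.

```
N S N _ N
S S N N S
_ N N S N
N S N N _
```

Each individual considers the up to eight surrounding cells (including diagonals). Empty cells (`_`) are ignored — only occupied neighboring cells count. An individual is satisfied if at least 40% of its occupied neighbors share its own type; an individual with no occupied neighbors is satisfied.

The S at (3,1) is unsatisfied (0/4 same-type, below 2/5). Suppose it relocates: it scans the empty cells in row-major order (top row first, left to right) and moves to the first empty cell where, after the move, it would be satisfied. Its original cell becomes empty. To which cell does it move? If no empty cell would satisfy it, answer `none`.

Vacating (3,1). Empty cells in order:
  (0,3): 1/5 same-type → still unsatisfied.
  (2,0): 2/4 same-type → satisfied — stop here.

(2,0)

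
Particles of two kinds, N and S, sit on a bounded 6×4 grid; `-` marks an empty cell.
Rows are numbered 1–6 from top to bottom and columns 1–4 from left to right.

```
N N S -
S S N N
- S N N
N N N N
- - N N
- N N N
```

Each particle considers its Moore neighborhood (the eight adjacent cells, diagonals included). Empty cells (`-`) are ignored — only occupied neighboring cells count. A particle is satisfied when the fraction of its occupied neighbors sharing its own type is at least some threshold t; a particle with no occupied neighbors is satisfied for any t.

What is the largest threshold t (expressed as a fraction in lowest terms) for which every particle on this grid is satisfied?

Row 1: (1,1)N 1/3 · (1,2)N 2/5 · (1,3)S 1/4
Row 2: (2,1)S 2/4 · (2,2)S 3/7 · (2,3)N 4/7 · (2,4)N 3/4
Row 3: (3,2)S 2/7 · (3,3)N 6/8 · (3,4)N 5/5
Row 4: (4,1)N 1/2 · (4,2)N 4/5 · (4,3)N 6/7 · (4,4)N 5/5
Row 5: (5,3)N 7/7 · (5,4)N 5/5
Row 6: (6,2)N 2/2 · (6,3)N 4/4 · (6,4)N 3/3
The smallest same-type fraction is 1/4 at (1,3), which reduces to 1/4. Any threshold above that leaves this particle unsatisfied.

1/4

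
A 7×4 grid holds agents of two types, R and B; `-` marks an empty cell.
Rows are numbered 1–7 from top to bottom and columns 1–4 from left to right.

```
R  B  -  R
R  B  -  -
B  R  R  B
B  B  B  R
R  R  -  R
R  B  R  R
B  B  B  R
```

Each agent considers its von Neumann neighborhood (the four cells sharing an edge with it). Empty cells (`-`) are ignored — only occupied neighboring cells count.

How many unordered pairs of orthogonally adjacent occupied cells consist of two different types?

18

Scan each occupied cell's neighbors to the right and below so each pair is counted once.
From row 1: 1 unlike of 3 pairs (running 1/3).
From row 2: 3 unlike of 3 pairs (running 4/6).
From row 3: 5 unlike of 7 pairs (running 9/13).
From row 4: 3 unlike of 6 pairs (running 12/19).
From row 5: 1 unlike of 4 pairs (running 13/23).
From row 6: 4 unlike of 7 pairs (running 17/30).
From row 7: 1 unlike of 3 pairs (running 18/33).
Total adjacent occupied pairs: 33; unlike-type pairs: 18.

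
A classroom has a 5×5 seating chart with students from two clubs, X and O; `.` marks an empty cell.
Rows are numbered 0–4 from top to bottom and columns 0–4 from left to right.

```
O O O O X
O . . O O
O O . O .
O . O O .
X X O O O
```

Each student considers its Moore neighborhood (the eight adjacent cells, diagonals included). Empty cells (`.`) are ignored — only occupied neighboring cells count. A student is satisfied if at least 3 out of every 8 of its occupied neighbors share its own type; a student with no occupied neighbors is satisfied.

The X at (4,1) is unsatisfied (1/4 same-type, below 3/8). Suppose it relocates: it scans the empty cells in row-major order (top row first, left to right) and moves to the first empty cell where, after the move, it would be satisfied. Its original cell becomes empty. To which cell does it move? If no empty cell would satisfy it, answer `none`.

Vacating (4,1). Empty cells in order:
  (1,1): 0/6 same-type → still unsatisfied.
  (1,2): 0/6 same-type → still unsatisfied.
  (2,2): 0/5 same-type → still unsatisfied.
  (2,4): 0/4 same-type → still unsatisfied.
  (3,1): 1/6 same-type → still unsatisfied.
  (3,4): 0/4 same-type → still unsatisfied.

none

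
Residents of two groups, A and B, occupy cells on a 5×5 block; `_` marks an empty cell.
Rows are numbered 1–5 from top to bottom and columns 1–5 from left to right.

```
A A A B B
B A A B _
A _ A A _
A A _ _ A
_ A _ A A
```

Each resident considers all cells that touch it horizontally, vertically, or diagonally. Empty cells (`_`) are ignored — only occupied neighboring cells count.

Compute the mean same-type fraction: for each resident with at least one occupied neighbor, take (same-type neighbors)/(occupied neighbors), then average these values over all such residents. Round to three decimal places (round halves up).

(1,1)A 2/3
(1,2)A 4/5
(1,3)A 3/5
(1,4)B 2/4
(1,5)B 2/2
(2,1)B 0/4
(2,2)A 6/7
(2,3)A 5/7
(2,4)B 2/6
(3,1)A 3/4
(3,3)A 4/5
(3,4)A 3/4
(4,1)A 3/3
(4,2)A 4/4
(4,5)A 3/3
(5,2)A 2/2
(5,4)A 2/2
(5,5)A 2/2
Sum over 18 residents: 2/3 + 4/5 + 3/5 + 2/4 + 2/2 + 0/4 + 6/7 + 5/7 + 2/6 + 3/4 + 4/5 + 3/4 + 3/3 + 4/4 + 3/3 + 2/2 + 2/2 + 2/2 = 482/35; mean = 482/35 ÷ 18 = 241/315 = 0.765079… → 0.765.

0.765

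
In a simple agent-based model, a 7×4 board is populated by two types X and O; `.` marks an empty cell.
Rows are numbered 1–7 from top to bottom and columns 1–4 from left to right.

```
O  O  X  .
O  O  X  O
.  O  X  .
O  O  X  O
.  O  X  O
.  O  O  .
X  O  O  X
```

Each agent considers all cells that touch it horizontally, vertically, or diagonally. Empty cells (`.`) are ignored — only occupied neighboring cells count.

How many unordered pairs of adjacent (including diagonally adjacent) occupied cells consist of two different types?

27

Scan each occupied cell's neighbors to the right and below (and the two forward diagonals) so each pair is counted once.
From row 1: 4 unlike of 10 pairs (running 4/10).
From row 2: 5 unlike of 9 pairs (running 9/19).
From row 3: 4 unlike of 7 pairs (running 13/26).
From row 4: 6 unlike of 11 pairs (running 19/37).
From row 5: 4 unlike of 7 pairs (running 23/44).
From row 6: 2 unlike of 7 pairs (running 25/51).
From row 7: 2 unlike of 3 pairs (running 27/54).
Total adjacent occupied pairs: 54; unlike-type pairs: 27.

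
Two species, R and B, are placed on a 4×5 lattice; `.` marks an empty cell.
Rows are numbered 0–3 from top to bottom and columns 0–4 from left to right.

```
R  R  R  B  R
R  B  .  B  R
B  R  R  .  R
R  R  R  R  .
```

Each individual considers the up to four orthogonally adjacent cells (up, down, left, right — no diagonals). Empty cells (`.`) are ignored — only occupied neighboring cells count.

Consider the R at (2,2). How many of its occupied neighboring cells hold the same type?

Occupied neighbors of (2,2): (3,2)=R, (2,1)=R.
Same type (R): 2 of 2.

2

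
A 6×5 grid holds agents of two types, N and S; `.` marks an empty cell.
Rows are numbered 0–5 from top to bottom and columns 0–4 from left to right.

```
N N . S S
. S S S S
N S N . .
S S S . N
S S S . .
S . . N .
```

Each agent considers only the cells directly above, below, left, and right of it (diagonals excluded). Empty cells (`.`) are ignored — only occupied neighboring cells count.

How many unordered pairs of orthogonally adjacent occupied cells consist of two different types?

6

Scan each occupied cell's neighbors to the right and below so each pair is counted once.
From row 0: 1 unlike of 5 pairs (running 1/5).
From row 1: 1 unlike of 5 pairs (running 2/10).
From row 2: 4 unlike of 5 pairs (running 6/15).
From row 3: 0 unlike of 5 pairs (running 6/20).
From row 4: 0 unlike of 3 pairs (running 6/23).
Total adjacent occupied pairs: 23; unlike-type pairs: 6.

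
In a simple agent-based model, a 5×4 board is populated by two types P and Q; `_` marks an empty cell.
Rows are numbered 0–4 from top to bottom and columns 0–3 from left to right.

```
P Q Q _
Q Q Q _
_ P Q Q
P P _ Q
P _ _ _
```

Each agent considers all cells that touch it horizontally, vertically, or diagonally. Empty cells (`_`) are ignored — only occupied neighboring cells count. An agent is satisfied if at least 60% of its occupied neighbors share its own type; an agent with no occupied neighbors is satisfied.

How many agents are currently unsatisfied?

3

(0,0)P 0/3 not
(0,1)Q 4/5 satisfied
(0,2)Q 3/3 satisfied
(1,0)Q 2/4 not
(1,1)Q 5/7 satisfied
(1,2)Q 5/6 satisfied
(2,1)P 2/6 not
(2,2)Q 4/6 satisfied
(2,3)Q 3/3 satisfied
(3,0)P 3/3 satisfied
(3,1)P 3/4 satisfied
(3,3)Q 2/2 satisfied
(4,0)P 2/2 satisfied
Unsatisfied: (0,0), (1,0), (2,1) — 3 in total.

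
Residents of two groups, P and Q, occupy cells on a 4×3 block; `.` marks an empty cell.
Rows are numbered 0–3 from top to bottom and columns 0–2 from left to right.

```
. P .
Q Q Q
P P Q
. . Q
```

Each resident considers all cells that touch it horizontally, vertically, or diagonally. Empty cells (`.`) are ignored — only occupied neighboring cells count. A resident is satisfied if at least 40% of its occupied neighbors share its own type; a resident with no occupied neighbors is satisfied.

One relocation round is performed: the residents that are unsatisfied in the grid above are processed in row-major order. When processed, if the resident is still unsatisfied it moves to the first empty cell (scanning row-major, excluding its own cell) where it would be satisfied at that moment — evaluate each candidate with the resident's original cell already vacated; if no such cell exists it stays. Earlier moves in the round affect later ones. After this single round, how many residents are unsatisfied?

Initially unsatisfied (in order): (0,1), (1,0), (2,0), (2,1).
  (0,1) → (3,0).
  (1,0) → (0,0).
  (2,0): now satisfied by earlier moves; stays.
  (2,1) → (3,1).
Resulting grid:
Q . .
. Q Q
P . Q
P P Q
All satisfied now.

0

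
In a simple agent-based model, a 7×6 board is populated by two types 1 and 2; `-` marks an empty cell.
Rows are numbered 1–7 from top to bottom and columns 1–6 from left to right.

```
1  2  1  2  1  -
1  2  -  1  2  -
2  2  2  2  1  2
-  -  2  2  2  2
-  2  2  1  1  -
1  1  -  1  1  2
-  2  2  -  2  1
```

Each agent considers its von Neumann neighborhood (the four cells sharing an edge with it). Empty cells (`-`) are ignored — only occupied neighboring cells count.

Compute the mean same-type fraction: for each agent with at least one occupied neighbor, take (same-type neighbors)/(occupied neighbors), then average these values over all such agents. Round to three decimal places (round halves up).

(1,1)1 1/2
(1,2)2 1/3
(1,3)1 0/2
(1,4)2 0/3
(1,5)1 0/2
(2,1)1 1/3
(2,2)2 2/3
(2,4)1 0/3
(2,5)2 0/3
(3,1)2 1/2
(3,2)2 3/3
(3,3)2 3/3
(3,4)2 2/4
(3,5)1 0/4
(3,6)2 1/2
(4,3)2 3/3
(4,4)2 3/4
(4,5)2 2/4
(4,6)2 2/2
(5,2)2 1/2
(5,3)2 2/3
(5,4)1 2/4
(5,5)1 2/3
(6,1)1 1/1
(6,2)1 1/3
(6,4)1 2/2
(6,5)1 2/4
(6,6)2 0/2
(7,2)2 1/2
(7,3)2 1/1
(7,5)2 0/2
(7,6)1 0/2
Sum over 32 agents: 1/2 + 1/3 + 0/2 + 0/3 + 0/2 + 1/3 + 2/3 + 0/3 + 0/3 + 1/2 + 3/3 + 3/3 + 2/4 + 0/4 + 1/2 + 3/3 + 3/4 + 2/4 + 2/2 + 1/2 + 2/3 + 2/4 + 2/3 + 1/1 + 1/3 + 2/2 + 2/4 + 0/2 + 1/2 + 1/1 + 0/2 + 0/2 = 61/4; mean = 61/4 ÷ 32 = 61/128 = 0.476562… → 0.477.

0.477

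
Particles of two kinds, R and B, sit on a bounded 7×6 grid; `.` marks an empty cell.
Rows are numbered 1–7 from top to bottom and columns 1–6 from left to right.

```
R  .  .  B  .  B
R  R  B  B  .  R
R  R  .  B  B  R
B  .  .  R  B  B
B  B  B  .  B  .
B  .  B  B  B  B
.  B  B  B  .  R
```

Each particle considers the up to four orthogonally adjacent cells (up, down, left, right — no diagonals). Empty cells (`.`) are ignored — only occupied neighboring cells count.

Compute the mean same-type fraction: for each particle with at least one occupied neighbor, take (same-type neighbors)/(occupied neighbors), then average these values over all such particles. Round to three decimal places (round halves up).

0.742

Row 1: (1,1)R 1/1 · (1,4)B 1/1 · (1,6)B 0/1
Row 2: (2,1)R 3/3 · (2,2)R 2/3 · (2,3)B 1/2 · (2,4)B 3/3 · (2,6)R 1/2
Row 3: (3,1)R 2/3 · (3,2)R 2/2 · (3,4)B 2/3 · (3,5)B 2/3 · (3,6)R 1/3
Row 4: (4,1)B 1/2 · (4,4)R 0/2 · (4,5)B 3/4 · (4,6)B 1/2
Row 5: (5,1)B 3/3 · (5,2)B 2/2 · (5,3)B 2/2 · (5,5)B 2/2
Row 6: (6,1)B 1/1 · (6,3)B 3/3 · (6,4)B 3/3 · (6,5)B 3/3 · (6,6)B 1/2
Row 7: (7,2)B 1/1 · (7,3)B 3/3 · (7,4)B 2/2 · (7,6)R 0/1
Sum over 30 particles: 1/1 + 1/1 + 0/1 + 3/3 + 2/3 + 1/2 + 3/3 + 1/2 + 2/3 + 2/2 + 2/3 + 2/3 + 1/3 + 1/2 + 0/2 + 3/4 + 1/2 + 3/3 + 2/2 + 2/2 + 2/2 + 1/1 + 3/3 + 3/3 + 3/3 + 1/2 + 1/1 + 3/3 + 2/2 + 0/1 = 89/4; mean = 89/4 ÷ 30 = 89/120 = 0.741666… → 0.742.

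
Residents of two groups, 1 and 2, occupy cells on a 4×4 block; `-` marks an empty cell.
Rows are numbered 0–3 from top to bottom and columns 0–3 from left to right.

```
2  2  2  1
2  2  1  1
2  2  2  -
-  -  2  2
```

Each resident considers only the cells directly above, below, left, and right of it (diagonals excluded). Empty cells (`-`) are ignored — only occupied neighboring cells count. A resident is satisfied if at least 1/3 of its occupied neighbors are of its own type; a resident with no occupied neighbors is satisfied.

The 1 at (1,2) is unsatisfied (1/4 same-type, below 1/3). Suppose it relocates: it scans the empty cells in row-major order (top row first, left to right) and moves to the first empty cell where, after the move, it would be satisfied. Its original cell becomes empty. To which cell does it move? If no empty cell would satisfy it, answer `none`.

(2,3)

Vacating (1,2). Empty cells in order:
  (2,3): 1/3 same-type → satisfied — stop here.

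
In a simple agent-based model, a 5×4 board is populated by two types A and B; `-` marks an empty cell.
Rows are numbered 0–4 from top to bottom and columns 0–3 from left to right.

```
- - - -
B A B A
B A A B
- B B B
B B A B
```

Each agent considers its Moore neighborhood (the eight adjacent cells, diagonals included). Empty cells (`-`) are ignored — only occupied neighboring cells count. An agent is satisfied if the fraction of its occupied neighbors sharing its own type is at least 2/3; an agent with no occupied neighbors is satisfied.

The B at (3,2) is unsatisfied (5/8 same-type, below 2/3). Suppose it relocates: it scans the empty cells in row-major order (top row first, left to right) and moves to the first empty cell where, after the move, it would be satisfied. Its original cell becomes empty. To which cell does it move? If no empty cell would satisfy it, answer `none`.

(0,1)

Vacating (3,2). Empty cells in order:
  (0,0): 1/2 same-type → still unsatisfied.
  (0,1): 2/3 same-type → satisfied — stop here.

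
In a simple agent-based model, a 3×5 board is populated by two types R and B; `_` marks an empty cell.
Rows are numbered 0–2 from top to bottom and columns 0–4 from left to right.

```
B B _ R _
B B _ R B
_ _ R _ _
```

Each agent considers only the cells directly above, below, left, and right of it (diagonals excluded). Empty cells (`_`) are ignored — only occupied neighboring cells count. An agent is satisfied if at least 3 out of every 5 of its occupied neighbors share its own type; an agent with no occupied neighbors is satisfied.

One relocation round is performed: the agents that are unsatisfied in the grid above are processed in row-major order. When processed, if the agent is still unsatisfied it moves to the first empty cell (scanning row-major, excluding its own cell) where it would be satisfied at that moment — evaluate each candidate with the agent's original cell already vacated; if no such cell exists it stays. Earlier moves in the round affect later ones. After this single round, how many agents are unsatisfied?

0

Initially unsatisfied (in order): (1,3), (1,4).
  (1,3) → (2,3).
  (1,4): now satisfied by earlier moves; stays.
Resulting grid:
B B _ R _
B B _ _ B
_ _ R R _
All satisfied now.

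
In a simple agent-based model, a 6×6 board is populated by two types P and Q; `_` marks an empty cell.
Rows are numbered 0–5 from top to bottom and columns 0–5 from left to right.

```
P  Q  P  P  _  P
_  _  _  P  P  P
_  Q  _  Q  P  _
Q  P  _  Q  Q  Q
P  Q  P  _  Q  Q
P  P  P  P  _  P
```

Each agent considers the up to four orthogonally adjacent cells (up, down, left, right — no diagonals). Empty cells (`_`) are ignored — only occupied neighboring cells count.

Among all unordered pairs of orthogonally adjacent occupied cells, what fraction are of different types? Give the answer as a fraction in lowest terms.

13/30

Scan each occupied cell's neighbors to the right and below so each pair is counted once.
From row 0: 2 unlike of 5 pairs (running 2/5).
From row 1: 1 unlike of 4 pairs (running 3/9).
From row 2: 3 unlike of 4 pairs (running 6/13).
From row 3: 3 unlike of 7 pairs (running 9/20).
From row 4: 4 unlike of 7 pairs (running 13/27).
From row 5: 0 unlike of 3 pairs (running 13/30).
Total adjacent occupied pairs: 30; unlike-type pairs: 13.
13/30 is already in lowest terms.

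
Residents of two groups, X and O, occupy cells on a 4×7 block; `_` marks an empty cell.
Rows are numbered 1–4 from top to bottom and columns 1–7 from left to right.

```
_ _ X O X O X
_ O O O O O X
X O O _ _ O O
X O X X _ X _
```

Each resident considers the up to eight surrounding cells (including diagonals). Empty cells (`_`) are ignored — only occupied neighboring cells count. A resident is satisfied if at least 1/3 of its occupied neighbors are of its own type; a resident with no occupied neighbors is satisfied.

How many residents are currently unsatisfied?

(1,3)X 0/4 not
(1,4)O 3/5 satisfied
(1,5)X 0/5 not
(1,6)O 2/5 satisfied
(1,7)X 1/3 satisfied
(2,2)O 3/5 satisfied
(2,3)O 5/6 satisfied
(2,4)O 4/6 satisfied
(2,5)O 5/6 satisfied
(2,6)O 4/7 satisfied
(2,7)X 1/5 not
(3,1)X 1/4 not
(3,2)O 4/7 satisfied
(3,3)O 5/7 satisfied
(3,6)O 3/5 satisfied
(3,7)O 2/4 satisfied
(4,1)X 1/3 satisfied
(4,2)O 2/5 satisfied
(4,3)X 1/4 not
(4,4)X 1/2 satisfied
(4,6)X 0/2 not
Unsatisfied: (1,3), (1,5), (2,7), (3,1), (4,3), (4,6) — 6 in total.

6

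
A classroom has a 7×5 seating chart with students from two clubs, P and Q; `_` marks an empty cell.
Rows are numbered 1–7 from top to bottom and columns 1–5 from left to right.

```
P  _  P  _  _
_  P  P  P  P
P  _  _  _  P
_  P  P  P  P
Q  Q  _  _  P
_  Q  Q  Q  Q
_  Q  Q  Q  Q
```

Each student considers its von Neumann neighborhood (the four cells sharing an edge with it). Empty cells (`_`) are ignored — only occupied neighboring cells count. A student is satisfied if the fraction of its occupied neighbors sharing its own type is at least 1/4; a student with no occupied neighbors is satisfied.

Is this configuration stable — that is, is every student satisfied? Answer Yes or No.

Yes

(1,1)P 0/0 ok
(1,3)P 1/1 ok
(2,2)P 1/1 ok
(2,3)P 3/3 ok
(2,4)P 2/2 ok
(2,5)P 2/2 ok
(3,1)P 0/0 ok
(3,5)P 2/2 ok
(4,2)P 1/2 ok
(4,3)P 2/2 ok
(4,4)P 2/2 ok
(4,5)P 3/3 ok
(5,1)Q 1/1 ok
(5,2)Q 2/3 ok
(5,5)P 1/2 ok
(6,2)Q 3/3 ok
(6,3)Q 3/3 ok
(6,4)Q 3/3 ok
(6,5)Q 2/3 ok
(7,2)Q 2/2 ok
(7,3)Q 3/3 ok
(7,4)Q 3/3 ok
(7,5)Q 2/2 ok
All meet the threshold, so the configuration is stable.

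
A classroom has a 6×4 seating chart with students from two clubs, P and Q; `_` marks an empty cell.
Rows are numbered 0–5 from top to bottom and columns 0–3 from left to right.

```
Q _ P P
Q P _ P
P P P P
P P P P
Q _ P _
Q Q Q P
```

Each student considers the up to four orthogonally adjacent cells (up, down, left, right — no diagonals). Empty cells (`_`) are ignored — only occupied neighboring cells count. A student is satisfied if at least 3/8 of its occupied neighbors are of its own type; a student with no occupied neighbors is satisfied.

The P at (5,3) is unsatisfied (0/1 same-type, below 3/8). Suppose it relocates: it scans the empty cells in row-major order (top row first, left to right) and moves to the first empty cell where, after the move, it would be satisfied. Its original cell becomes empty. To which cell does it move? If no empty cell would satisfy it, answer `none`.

Vacating (5,3). Empty cells in order:
  (0,1): 2/3 same-type → satisfied — stop here.

(0,1)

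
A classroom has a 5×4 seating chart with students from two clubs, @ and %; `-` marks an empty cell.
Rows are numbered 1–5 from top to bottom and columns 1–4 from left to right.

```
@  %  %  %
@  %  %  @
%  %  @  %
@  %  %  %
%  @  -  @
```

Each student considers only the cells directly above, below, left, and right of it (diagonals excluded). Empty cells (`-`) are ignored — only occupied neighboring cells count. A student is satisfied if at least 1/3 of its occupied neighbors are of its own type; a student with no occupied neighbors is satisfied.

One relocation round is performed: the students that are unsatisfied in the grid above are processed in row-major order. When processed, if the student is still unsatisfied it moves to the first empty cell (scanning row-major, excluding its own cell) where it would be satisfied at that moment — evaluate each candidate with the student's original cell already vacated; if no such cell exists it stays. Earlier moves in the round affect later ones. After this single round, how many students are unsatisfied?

Initially unsatisfied (in order): (2,4), (3,3), (4,1), (5,1), (5,2), (5,4).
  (2,4) → (5,3).
  (3,3): no empty cell satisfies it; stays.
  (4,1): no empty cell satisfies it; stays.
  (5,1) → (2,4).
  (5,2): now satisfied by earlier moves; stays.
  (5,4): now satisfied by earlier moves; stays.
Resulting grid:
@ % % %
@ % % %
% % @ %
@ % % %
- @ @ @
Unsatisfied now: (3,3), (4,1).

2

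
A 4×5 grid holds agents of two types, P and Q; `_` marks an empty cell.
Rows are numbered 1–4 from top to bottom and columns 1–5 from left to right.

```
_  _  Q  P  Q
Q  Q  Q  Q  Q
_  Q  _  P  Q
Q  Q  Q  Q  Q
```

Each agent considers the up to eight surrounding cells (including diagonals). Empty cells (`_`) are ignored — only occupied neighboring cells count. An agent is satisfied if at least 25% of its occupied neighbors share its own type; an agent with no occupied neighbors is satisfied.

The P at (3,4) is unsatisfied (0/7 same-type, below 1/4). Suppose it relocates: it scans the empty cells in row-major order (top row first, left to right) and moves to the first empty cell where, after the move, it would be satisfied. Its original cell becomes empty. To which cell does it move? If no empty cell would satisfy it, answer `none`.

none

Vacating (3,4). Empty cells in order:
  (1,1): 0/2 same-type → still unsatisfied.
  (1,2): 0/4 same-type → still unsatisfied.
  (3,1): 0/5 same-type → still unsatisfied.
  (3,3): 0/7 same-type → still unsatisfied.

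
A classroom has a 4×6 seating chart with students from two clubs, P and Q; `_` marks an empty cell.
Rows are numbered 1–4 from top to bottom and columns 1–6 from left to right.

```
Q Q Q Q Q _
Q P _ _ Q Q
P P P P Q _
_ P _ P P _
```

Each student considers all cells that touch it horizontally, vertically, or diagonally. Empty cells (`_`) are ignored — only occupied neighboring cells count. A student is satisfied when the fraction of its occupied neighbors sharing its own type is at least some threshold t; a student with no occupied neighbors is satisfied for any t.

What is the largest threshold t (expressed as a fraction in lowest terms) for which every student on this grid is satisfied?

(1,1)Q 2/3
(1,2)Q 3/4
(1,3)Q 2/3
(1,4)Q 3/3
(1,5)Q 3/3
(2,1)Q 2/5
(2,2)P 3/7
(2,5)Q 4/5
(2,6)Q 3/3
(3,1)P 3/4
(3,2)P 4/5
(3,3)P 5/5
(3,4)P 3/5
(3,5)Q 2/5
(4,2)P 3/3
(4,4)P 3/4
(4,5)P 2/3
The smallest same-type fraction is 2/5 at (2,1), which reduces to 2/5. Any threshold above that leaves this student unsatisfied.

2/5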